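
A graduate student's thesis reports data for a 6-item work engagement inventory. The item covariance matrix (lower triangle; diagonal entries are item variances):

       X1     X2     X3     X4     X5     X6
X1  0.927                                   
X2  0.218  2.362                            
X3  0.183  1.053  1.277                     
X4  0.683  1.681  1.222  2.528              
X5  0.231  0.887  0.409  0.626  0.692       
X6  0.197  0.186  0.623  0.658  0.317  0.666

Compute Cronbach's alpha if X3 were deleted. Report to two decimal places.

α = 0.77

Remaining items: X1, X2, X4, X5, X6 (k = 5).
sum of item variances = 0.927 + 2.362 + 2.528 + 0.692 + 0.666 = 7.175
σ²_T = 7.175 + 2 × 5.684 = 18.543
α (item deleted) = (5/4)·(1 − 7.175/18.543) = 0.77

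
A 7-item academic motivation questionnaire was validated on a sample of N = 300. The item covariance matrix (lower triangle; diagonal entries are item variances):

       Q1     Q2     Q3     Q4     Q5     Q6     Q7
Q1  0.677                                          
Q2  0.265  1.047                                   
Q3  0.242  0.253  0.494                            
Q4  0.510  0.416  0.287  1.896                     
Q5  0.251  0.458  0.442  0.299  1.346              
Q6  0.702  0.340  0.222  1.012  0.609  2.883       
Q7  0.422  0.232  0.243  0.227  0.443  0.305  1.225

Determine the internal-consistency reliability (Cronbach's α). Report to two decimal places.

Cronbach's α = 0.74

sum of item variances = 0.677 + 1.047 + 0.494 + 1.896 + 1.346 + 2.883 + 1.225 = 9.568
Sum of the distinct covariances = 8.180
σ²_T = 9.568 + 2 × 8.180 = 25.928
α = (k/(k−1))·(1 − sum of item variances/σ²_T) = (7/6)·(1 − 9.568/25.928) = 0.74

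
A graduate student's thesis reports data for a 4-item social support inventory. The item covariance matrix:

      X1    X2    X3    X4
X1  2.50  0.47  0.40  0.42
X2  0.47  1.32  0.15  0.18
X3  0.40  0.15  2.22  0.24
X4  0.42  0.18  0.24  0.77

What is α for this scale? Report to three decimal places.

α = 0.471

ΣVar(i) = 2.50 + 1.32 + 2.22 + 0.77 = 6.81
Sum of off-diagonal covariances = 1.86
σ²_T = 6.81 + 2 × 1.86 = 10.53
α = (k/(k−1))·(1 − ΣVar(i)/σ²_T) = (4/3)·(1 − 6.81/10.53) = 0.471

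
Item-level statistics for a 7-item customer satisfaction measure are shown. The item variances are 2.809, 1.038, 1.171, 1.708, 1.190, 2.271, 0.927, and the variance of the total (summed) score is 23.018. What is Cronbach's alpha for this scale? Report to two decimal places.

sum of item variances = 2.809 + 1.038 + 1.171 + 1.708 + 1.190 + 2.271 + 0.927 = 11.114
α = (k/(k−1))·(1 − sum of item variances/σ²_total) = (7/6)·(1 − 11.114/23.018) = 0.60

α = 0.60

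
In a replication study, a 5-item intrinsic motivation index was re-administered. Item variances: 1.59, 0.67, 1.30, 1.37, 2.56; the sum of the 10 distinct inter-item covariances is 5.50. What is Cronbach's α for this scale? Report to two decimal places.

Σσ²ᵢ = 1.59 + 0.67 + 1.30 + 1.37 + 2.56 = 7.49
Sum of distinct covariances = 5.50
σ²_T = Σσ²ᵢ + 2·Σcov = 7.49 + 2 × 5.50 = 18.49
α = (5/4)·(1 − 7.49/18.49) = 0.74

Cronbach's α = 0.74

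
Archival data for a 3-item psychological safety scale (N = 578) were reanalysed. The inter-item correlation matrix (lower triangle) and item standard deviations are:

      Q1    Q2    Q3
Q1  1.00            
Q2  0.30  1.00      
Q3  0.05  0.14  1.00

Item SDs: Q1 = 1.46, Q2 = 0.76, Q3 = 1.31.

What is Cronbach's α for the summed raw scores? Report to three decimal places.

Σσ²ᵢ = 1.46² + 0.76² + 1.31² = 4.4253
Covariances σ_ij = r_ij · s_i · s_j:
  σ(Q1,Q2) = 0.30 × 1.46 × 0.76 = 0.3329
  σ(Q1,Q3) = 0.05 × 1.46 × 1.31 = 0.0956
  σ(Q2,Q3) = 0.14 × 0.76 × 1.31 = 0.1394
σ²_T = Σσ²ᵢ + 2·Σσ_ij = 4.4253 + 2 × 0.5679 = 5.5611
α = (3/2)·(1 − 4.4253/5.5611) = 0.306

α = 0.306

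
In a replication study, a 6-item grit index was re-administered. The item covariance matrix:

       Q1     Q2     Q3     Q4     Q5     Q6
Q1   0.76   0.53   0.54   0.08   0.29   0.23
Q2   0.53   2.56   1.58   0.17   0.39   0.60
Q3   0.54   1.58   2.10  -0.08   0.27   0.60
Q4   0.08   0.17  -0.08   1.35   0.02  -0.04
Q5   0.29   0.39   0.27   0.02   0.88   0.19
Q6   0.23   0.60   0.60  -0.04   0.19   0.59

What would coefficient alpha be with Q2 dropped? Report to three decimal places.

coefficient alpha = 0.531

Remaining items: Q1, Q3, Q4, Q5, Q6 (k = 5).
Σσᵢ² = 0.76 + 2.10 + 1.35 + 0.88 + 0.59 = 5.68
σ²_T = 5.68 + 2 × 2.10 = 9.88
α (item deleted) = (5/4)·(1 − 5.68/9.88) = 0.531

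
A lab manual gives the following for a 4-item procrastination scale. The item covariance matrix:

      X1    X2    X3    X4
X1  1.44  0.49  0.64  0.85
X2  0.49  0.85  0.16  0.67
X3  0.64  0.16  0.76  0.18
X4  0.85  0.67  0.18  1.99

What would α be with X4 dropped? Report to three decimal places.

α = 0.687

Remaining items: X1, X2, X3 (k = 3).
Σσᵢ² = 1.44 + 0.85 + 0.76 = 3.05
σ²_total = 3.05 + 2 × 1.29 = 5.63
α (item deleted) = (3/2)·(1 − 3.05/5.63) = 0.687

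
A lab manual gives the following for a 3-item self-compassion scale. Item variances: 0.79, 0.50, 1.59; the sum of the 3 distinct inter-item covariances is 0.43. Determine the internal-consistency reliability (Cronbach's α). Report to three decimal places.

Cronbach's α = 0.345

Σσ²ᵢ = 0.79 + 0.50 + 1.59 = 2.88
Sum of distinct covariances = 0.43
total variance = Σσ²ᵢ + 2·Σcov = 2.88 + 2 × 0.43 = 3.74
α = (3/2)·(1 − 2.88/3.74) = 0.345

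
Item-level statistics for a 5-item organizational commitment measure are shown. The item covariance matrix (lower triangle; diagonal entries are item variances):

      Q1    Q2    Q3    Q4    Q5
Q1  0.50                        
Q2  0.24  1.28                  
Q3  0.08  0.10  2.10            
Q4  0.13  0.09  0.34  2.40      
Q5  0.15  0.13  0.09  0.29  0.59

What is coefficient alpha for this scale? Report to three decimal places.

α = 0.404

sum of item variances = 0.50 + 1.28 + 2.10 + 2.40 + 0.59 = 6.87
Sum of off-diagonal covariances = 1.64
total variance = 6.87 + 2 × 1.64 = 10.15
α = (k/(k−1))·(1 − sum of item variances/total variance) = (5/4)·(1 − 6.87/10.15) = 0.404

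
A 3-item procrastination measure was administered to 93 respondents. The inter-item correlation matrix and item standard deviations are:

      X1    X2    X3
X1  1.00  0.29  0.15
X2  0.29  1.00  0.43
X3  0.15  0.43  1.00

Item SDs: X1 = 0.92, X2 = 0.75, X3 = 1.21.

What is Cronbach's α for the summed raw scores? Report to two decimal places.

Σσ²ᵢ = 0.92² + 0.75² + 1.21² = 2.8730
Covariances σ_ij = r_ij · s_i · s_j:
  σ(X1,X2) = 0.29 × 0.92 × 0.75 = 0.2001
  σ(X1,X3) = 0.15 × 0.92 × 1.21 = 0.1670
  σ(X2,X3) = 0.43 × 0.75 × 1.21 = 0.3902
σ²_T = Σσ²ᵢ + 2·Σσ_ij = 2.8730 + 2 × 0.7573 = 4.3876
α = (3/2)·(1 − 2.8730/4.3876) = 0.52

Cronbach's α = 0.52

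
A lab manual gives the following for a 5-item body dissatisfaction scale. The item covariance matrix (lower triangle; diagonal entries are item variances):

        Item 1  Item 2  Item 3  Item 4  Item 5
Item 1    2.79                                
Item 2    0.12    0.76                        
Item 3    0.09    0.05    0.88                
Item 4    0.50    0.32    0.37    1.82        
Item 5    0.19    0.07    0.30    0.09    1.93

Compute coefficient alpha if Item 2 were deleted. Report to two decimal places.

coefficient alpha = 0.39

Remaining items: Item 1, Item 3, Item 4, Item 5 (k = 4).
Σσᵢ² = 2.79 + 0.88 + 1.82 + 1.93 = 7.42
total variance = 7.42 + 2 × 1.54 = 10.50
α (item deleted) = (4/3)·(1 − 7.42/10.50) = 0.39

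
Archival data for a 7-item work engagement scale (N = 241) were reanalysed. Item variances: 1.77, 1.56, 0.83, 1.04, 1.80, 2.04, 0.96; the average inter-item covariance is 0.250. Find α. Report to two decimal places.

α = 0.60

ΣVar(i) = 1.77 + 1.56 + 0.83 + 1.04 + 1.80 + 2.04 + 0.96 = 10.00
Sum of the 21 distinct covariances = 21 × 0.250 = 5.250
total variance = ΣVar(i) + 2·Σcov = 10.00 + 2 × 5.250 = 20.500
α = (7/6)·(1 − 10.00/20.500) = 0.60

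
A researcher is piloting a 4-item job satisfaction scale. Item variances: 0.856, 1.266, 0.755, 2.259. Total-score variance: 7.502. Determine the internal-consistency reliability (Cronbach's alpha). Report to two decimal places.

Cronbach's alpha = 0.42

ΣVar(i) = 0.856 + 1.266 + 0.755 + 2.259 = 5.136
α = (k/(k−1))·(1 − ΣVar(i)/Var(T)) = (4/3)·(1 − 5.136/7.502) = 0.42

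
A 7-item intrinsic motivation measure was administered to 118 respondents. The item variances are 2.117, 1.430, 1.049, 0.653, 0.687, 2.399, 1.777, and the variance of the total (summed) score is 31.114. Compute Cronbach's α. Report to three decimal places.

ΣVar(i) = 2.117 + 1.430 + 1.049 + 0.653 + 0.687 + 2.399 + 1.777 = 10.112
α = (k/(k−1))·(1 − ΣVar(i)/total variance) = (7/6)·(1 − 10.112/31.114) = 0.788

Cronbach's α = 0.788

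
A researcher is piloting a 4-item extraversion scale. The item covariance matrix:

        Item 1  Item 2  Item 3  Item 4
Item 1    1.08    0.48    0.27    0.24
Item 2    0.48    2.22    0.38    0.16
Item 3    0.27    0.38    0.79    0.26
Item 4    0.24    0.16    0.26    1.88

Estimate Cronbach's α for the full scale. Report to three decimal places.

ΣVar(i) = 1.08 + 2.22 + 0.79 + 1.88 = 5.97
Sum of the distinct covariances = 1.79
σ²_total = 5.97 + 2 × 1.79 = 9.55
α = (k/(k−1))·(1 − ΣVar(i)/σ²_total) = (4/3)·(1 − 5.97/9.55) = 0.500

Cronbach's α = 0.500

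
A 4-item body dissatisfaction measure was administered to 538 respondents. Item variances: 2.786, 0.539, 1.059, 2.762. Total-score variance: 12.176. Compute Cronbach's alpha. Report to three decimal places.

Σσᵢ² = 2.786 + 0.539 + 1.059 + 2.762 = 7.146
α = (k/(k−1))·(1 − Σσᵢ²/total variance) = (4/3)·(1 − 7.146/12.176) = 0.551

α = 0.551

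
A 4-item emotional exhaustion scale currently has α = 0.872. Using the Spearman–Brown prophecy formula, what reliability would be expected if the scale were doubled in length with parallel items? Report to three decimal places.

predicted reliability = 0.932

Length factor m = 2
α' = m·α / (1 + (m−1)·α)
   = 2 × 0.872 / (1 + (2 − 1) × 0.872)
   = 1.7440 / 1.8720 = 0.932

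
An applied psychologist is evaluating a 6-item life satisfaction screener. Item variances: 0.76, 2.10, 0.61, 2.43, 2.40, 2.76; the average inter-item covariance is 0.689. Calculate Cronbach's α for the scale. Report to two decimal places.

α = 0.78

Σσᵢ² = 0.76 + 2.10 + 0.61 + 2.43 + 2.40 + 2.76 = 11.06
Sum of the 15 distinct covariances = 15 × 0.689 = 10.335
Var(T) = Σσᵢ² + 2·Σcov = 11.06 + 2 × 10.335 = 31.730
α = (6/5)·(1 − 11.06/31.730) = 0.78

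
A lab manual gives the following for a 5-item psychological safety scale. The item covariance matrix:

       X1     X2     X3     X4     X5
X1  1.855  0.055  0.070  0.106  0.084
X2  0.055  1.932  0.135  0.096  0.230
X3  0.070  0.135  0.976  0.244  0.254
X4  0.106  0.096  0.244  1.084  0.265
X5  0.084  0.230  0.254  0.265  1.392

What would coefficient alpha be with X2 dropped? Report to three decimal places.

Remaining items: X1, X3, X4, X5 (k = 4).
Σσᵢ² = 1.855 + 0.976 + 1.084 + 1.392 = 5.307
Var(T) = 5.307 + 2 × 1.023 = 7.353
α (item deleted) = (4/3)·(1 − 5.307/7.353) = 0.371

coefficient alpha = 0.371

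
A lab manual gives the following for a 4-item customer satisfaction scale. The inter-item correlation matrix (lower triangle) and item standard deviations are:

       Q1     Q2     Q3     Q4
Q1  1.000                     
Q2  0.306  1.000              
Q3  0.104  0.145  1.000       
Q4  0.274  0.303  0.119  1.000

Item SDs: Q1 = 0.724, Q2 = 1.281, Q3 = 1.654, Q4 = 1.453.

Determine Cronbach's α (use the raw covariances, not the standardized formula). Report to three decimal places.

Σσ²ᵢ = 0.724² + 1.281² + 1.654² + 1.453² = 7.0121
Covariances σ_ij = r_ij · s_i · s_j:
  σ(Q1,Q2) = 0.306 × 0.724 × 1.281 = 0.2838
  σ(Q1,Q3) = 0.104 × 0.724 × 1.654 = 0.1245
  σ(Q1,Q4) = 0.274 × 0.724 × 1.453 = 0.2882
  σ(Q2,Q3) = 0.145 × 1.281 × 1.654 = 0.3072
  σ(Q2,Q4) = 0.303 × 1.281 × 1.453 = 0.5640
  σ(Q3,Q4) = 0.119 × 1.654 × 1.453 = 0.2860
σ²_T = Σσ²ᵢ + 2·Σσ_ij = 7.0121 + 2 × 1.8537 = 10.7195
α = (4/3)·(1 − 7.0121/10.7195) = 0.461

α = 0.461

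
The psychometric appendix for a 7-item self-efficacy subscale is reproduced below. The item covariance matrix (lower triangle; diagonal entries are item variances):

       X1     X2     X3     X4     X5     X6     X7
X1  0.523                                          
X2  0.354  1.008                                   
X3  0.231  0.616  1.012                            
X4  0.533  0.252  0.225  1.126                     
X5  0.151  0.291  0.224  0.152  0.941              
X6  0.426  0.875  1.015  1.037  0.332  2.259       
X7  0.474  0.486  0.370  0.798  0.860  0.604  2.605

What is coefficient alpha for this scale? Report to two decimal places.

Σσ²ᵢ = 0.523 + 1.008 + 1.012 + 1.126 + 0.941 + 2.259 + 2.605 = 9.474
Sum of the distinct covariances = 10.306
σ²_T = 9.474 + 2 × 10.306 = 30.086
α = (k/(k−1))·(1 − Σσ²ᵢ/σ²_T) = (7/6)·(1 − 9.474/30.086) = 0.80

α = 0.80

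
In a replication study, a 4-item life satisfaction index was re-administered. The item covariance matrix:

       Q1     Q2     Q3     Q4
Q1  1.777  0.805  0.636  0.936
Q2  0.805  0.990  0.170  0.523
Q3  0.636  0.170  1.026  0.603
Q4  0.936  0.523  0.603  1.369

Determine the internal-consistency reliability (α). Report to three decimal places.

α = 0.783

ΣVar(i) = 1.777 + 0.990 + 1.026 + 1.369 = 5.162
Sum of off-diagonal covariances = 3.673
σ²_total = 5.162 + 2 × 3.673 = 12.508
α = (k/(k−1))·(1 − ΣVar(i)/σ²_total) = (4/3)·(1 − 5.162/12.508) = 0.783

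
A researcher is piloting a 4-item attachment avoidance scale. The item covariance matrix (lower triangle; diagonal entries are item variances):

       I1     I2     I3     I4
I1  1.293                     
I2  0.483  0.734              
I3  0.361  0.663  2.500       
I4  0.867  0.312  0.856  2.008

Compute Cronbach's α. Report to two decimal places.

Cronbach's α = 0.69

ΣVar(i) = 1.293 + 0.734 + 2.500 + 2.008 = 6.535
Sum of the distinct covariances = 3.542
Var(T) = 6.535 + 2 × 3.542 = 13.619
α = (k/(k−1))·(1 − ΣVar(i)/Var(T)) = (4/3)·(1 − 6.535/13.619) = 0.69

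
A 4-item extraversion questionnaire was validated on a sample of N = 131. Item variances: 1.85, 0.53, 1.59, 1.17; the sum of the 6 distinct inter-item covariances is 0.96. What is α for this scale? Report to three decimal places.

Σσ²ᵢ = 1.85 + 0.53 + 1.59 + 1.17 = 5.14
Sum of distinct covariances = 0.96
σ²_total = Σσ²ᵢ + 2·Σcov = 5.14 + 2 × 0.96 = 7.06
α = (4/3)·(1 − 5.14/7.06) = 0.363

α = 0.363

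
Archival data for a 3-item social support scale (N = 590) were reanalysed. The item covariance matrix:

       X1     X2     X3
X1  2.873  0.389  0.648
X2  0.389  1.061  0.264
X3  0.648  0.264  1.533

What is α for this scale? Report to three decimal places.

α = 0.484

ΣVar(i) = 2.873 + 1.061 + 1.533 = 5.467
Sum of the distinct covariances = 1.301
σ²_total = 5.467 + 2 × 1.301 = 8.069
α = (k/(k−1))·(1 − ΣVar(i)/σ²_total) = (3/2)·(1 − 5.467/8.069) = 0.484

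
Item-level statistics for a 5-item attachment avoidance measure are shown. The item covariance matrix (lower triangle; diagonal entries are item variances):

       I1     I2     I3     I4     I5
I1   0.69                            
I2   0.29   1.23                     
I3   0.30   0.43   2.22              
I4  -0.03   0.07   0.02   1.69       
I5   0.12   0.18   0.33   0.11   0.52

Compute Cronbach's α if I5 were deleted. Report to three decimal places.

α = 0.360

Remaining items: I1, I2, I3, I4 (k = 4).
Σσ²ᵢ = 0.69 + 1.23 + 2.22 + 1.69 = 5.83
Var(T) = 5.83 + 2 × 1.08 = 7.99
α (item deleted) = (4/3)·(1 − 5.83/7.99) = 0.360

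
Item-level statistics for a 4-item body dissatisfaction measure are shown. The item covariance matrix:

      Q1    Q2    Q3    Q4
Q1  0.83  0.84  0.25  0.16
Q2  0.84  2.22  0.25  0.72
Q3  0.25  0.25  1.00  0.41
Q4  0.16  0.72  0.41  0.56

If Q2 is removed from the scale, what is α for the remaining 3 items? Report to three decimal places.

α = 0.610

Remaining items: Q1, Q3, Q4 (k = 3).
ΣVar(i) = 0.83 + 1.00 + 0.56 = 2.39
Var(T) = 2.39 + 2 × 0.82 = 4.03
α (item deleted) = (3/2)·(1 − 2.39/4.03) = 0.610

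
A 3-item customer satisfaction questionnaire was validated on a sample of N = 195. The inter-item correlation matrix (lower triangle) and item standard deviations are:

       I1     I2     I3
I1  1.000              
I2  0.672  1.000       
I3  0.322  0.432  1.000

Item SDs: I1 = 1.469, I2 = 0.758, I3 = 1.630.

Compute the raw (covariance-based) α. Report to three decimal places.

Σσ²ᵢ = 1.469² + 0.758² + 1.630² = 5.3894
Covariances σ_ij = r_ij · s_i · s_j:
  σ(I1,I2) = 0.672 × 1.469 × 0.758 = 0.7483
  σ(I1,I3) = 0.322 × 1.469 × 1.630 = 0.7710
  σ(I2,I3) = 0.432 × 0.758 × 1.630 = 0.5338
σ²_T = Σσ²ᵢ + 2·Σσ_ij = 5.3894 + 2 × 2.0531 = 9.4956
α = (3/2)·(1 − 5.3894/9.4956) = 0.649

α = 0.649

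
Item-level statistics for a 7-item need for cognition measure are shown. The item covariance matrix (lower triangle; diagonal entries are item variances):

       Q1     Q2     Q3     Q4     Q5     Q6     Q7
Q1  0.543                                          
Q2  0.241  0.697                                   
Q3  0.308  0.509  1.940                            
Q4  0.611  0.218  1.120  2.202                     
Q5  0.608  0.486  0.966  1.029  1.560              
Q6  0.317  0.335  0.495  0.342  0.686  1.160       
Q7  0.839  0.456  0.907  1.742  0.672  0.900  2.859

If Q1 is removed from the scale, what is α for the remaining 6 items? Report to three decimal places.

α = 0.811

Remaining items: Q2, Q3, Q4, Q5, Q6, Q7 (k = 6).
Σσᵢ² = 0.697 + 1.940 + 2.202 + 1.560 + 1.160 + 2.859 = 10.418
σ²_total = 10.418 + 2 × 10.863 = 32.144
α (item deleted) = (6/5)·(1 − 10.418/32.144) = 0.811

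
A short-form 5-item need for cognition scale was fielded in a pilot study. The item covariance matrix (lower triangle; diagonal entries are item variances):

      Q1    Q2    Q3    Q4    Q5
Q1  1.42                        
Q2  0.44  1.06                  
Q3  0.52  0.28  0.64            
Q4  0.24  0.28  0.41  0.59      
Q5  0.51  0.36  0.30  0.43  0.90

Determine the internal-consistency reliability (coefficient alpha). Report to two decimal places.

ΣVar(i) = 1.42 + 1.06 + 0.64 + 0.59 + 0.90 = 4.61
Sum of off-diagonal covariances = 3.77
σ²_T = 4.61 + 2 × 3.77 = 12.15
α = (k/(k−1))·(1 − ΣVar(i)/σ²_T) = (5/4)·(1 − 4.61/12.15) = 0.78

α = 0.78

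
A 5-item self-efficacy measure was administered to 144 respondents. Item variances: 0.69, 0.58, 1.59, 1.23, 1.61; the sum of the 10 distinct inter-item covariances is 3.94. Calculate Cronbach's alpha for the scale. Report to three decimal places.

ΣVar(i) = 0.69 + 0.58 + 1.59 + 1.23 + 1.61 = 5.70
Sum of distinct covariances = 3.94
Var(T) = ΣVar(i) + 2·Σcov = 5.70 + 2 × 3.94 = 13.58
α = (5/4)·(1 − 5.70/13.58) = 0.725

α = 0.725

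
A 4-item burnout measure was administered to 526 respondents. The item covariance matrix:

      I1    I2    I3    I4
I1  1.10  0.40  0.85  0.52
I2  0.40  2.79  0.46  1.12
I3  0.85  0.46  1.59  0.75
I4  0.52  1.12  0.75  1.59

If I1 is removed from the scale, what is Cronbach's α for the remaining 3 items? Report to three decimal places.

Remaining items: I2, I3, I4 (k = 3).
Σσᵢ² = 2.79 + 1.59 + 1.59 = 5.97
total variance = 5.97 + 2 × 2.33 = 10.63
α (item deleted) = (3/2)·(1 − 5.97/10.63) = 0.658

Cronbach's α = 0.658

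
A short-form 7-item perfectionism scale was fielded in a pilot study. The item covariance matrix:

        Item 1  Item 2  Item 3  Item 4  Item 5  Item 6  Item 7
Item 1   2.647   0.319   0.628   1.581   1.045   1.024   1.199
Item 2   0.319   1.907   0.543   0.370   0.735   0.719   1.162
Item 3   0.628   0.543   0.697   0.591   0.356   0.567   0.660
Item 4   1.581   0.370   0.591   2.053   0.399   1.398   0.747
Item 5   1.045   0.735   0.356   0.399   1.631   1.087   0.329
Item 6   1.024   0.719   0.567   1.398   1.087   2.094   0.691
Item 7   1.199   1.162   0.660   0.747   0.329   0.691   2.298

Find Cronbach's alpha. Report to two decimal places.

Cronbach's alpha = 0.83

sum of item variances = 2.647 + 1.907 + 0.697 + 2.053 + 1.631 + 2.094 + 2.298 = 13.327
Σ_{i<j} σ_ij = 16.150
σ²_total = 13.327 + 2 × 16.150 = 45.627
α = (k/(k−1))·(1 − sum of item variances/σ²_total) = (7/6)·(1 − 13.327/45.627) = 0.83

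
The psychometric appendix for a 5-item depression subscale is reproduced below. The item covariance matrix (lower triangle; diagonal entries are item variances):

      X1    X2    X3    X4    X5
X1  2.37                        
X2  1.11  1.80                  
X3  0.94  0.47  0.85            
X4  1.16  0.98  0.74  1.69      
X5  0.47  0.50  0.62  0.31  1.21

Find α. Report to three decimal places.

sum of item variances = 2.37 + 1.80 + 0.85 + 1.69 + 1.21 = 7.92
Sum of off-diagonal covariances = 7.30
σ²_total = 7.92 + 2 × 7.30 = 22.52
α = (k/(k−1))·(1 − sum of item variances/σ²_total) = (5/4)·(1 − 7.92/22.52) = 0.810

α = 0.810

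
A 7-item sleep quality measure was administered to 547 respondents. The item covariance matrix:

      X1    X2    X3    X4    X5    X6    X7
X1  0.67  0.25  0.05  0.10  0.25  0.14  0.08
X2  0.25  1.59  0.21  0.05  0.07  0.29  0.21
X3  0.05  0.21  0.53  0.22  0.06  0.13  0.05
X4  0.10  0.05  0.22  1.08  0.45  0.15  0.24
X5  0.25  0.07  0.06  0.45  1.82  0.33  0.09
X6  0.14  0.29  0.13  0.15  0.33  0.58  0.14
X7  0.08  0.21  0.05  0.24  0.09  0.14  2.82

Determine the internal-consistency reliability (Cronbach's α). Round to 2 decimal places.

Cronbach's α = 0.51

sum of item variances = 0.67 + 1.59 + 0.53 + 1.08 + 1.82 + 0.58 + 2.82 = 9.09
Σ_{i<j} σ_ij = 3.56
σ²_total = 9.09 + 2 × 3.56 = 16.21
α = (k/(k−1))·(1 − sum of item variances/σ²_total) = (7/6)·(1 − 9.09/16.21) = 0.51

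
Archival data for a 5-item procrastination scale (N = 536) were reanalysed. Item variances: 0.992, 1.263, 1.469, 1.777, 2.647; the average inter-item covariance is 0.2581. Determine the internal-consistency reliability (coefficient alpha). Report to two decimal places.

coefficient alpha = 0.48

Σσᵢ² = 0.992 + 1.263 + 1.469 + 1.777 + 2.647 = 8.148
Sum of the 10 distinct covariances = 10 × 0.2581 = 2.5810
total variance = Σσᵢ² + 2·Σcov = 8.148 + 2 × 2.5810 = 13.3100
α = (5/4)·(1 − 8.148/13.3100) = 0.48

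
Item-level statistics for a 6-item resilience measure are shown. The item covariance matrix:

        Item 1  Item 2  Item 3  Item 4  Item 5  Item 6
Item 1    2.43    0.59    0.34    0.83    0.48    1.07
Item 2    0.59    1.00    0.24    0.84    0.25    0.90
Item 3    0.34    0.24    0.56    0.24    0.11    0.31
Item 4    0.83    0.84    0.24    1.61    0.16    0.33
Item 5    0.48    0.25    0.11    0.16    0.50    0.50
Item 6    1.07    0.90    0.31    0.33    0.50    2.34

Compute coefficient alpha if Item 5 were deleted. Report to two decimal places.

α = 0.74

Remaining items: Item 1, Item 2, Item 3, Item 4, Item 6 (k = 5).
ΣVar(i) = 2.43 + 1.00 + 0.56 + 1.61 + 2.34 = 7.94
σ²_total = 7.94 + 2 × 5.69 = 19.32
α (item deleted) = (5/4)·(1 − 7.94/19.32) = 0.74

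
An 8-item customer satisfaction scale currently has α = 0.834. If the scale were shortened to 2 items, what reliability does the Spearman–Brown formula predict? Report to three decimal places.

Length factor m = 2/8 = 0.2500
α' = m·α / (1 − (1−m)·α)
   = 2/8 × 0.834 / (1 − (1 − 2/8) × 0.834)
   = 0.2085 / 0.3745 = 0.557

predicted reliability = 0.557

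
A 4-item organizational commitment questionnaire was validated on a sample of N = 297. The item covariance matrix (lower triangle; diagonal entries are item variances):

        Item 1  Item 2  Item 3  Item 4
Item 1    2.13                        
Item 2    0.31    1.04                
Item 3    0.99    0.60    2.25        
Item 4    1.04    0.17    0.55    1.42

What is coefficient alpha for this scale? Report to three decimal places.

coefficient alpha = 0.689

ΣVar(i) = 2.13 + 1.04 + 2.25 + 1.42 = 6.84
Σ_{i<j} σ_ij = 3.66
σ²_T = 6.84 + 2 × 3.66 = 14.16
α = (k/(k−1))·(1 − ΣVar(i)/σ²_T) = (4/3)·(1 − 6.84/14.16) = 0.689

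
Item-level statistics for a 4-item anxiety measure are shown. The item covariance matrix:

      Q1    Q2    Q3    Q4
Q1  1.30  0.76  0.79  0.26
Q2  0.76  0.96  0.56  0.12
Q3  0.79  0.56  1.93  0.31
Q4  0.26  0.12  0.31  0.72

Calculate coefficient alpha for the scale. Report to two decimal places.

coefficient alpha = 0.71

ΣVar(i) = 1.30 + 0.96 + 1.93 + 0.72 = 4.91
Σ_{i<j} σ_ij = 2.80
Var(T) = 4.91 + 2 × 2.80 = 10.51
α = (k/(k−1))·(1 − ΣVar(i)/Var(T)) = (4/3)·(1 − 4.91/10.51) = 0.71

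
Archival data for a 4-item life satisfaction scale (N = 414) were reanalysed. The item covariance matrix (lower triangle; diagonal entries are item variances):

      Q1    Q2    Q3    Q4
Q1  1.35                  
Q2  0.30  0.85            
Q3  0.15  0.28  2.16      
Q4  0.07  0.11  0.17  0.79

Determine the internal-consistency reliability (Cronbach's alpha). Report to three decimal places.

sum of item variances = 1.35 + 0.85 + 2.16 + 0.79 = 5.15
Σ_{i<j} σ_ij = 1.08
σ²_total = 5.15 + 2 × 1.08 = 7.31
α = (k/(k−1))·(1 − sum of item variances/σ²_total) = (4/3)·(1 − 5.15/7.31) = 0.394

Cronbach's alpha = 0.394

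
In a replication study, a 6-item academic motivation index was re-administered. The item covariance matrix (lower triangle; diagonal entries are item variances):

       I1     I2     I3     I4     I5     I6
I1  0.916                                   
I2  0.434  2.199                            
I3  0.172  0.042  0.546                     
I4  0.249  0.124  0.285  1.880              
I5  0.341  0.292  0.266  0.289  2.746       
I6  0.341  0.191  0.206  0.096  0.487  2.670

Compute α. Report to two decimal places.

α = 0.49

Σσᵢ² = 0.916 + 2.199 + 0.546 + 1.880 + 2.746 + 2.670 = 10.957
Sum of off-diagonal covariances = 3.815
σ²_T = 10.957 + 2 × 3.815 = 18.587
α = (k/(k−1))·(1 − Σσᵢ²/σ²_T) = (6/5)·(1 − 10.957/18.587) = 0.49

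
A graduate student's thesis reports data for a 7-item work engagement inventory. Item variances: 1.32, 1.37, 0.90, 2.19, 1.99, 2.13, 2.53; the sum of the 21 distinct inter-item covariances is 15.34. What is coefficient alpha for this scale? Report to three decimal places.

Σσ²ᵢ = 1.32 + 1.37 + 0.90 + 2.19 + 1.99 + 2.13 + 2.53 = 12.43
Sum of distinct covariances = 15.34
total variance = Σσ²ᵢ + 2·Σcov = 12.43 + 2 × 15.34 = 43.11
α = (7/6)·(1 − 12.43/43.11) = 0.830

α = 0.830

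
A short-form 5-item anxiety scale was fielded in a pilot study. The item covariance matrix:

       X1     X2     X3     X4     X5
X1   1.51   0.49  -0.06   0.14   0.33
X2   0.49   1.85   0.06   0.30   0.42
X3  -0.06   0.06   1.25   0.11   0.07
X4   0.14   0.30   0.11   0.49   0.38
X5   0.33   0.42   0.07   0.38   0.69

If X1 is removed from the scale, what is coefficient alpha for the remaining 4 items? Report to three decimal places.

Remaining items: X2, X3, X4, X5 (k = 4).
Σσᵢ² = 1.85 + 1.25 + 0.49 + 0.69 = 4.28
total variance = 4.28 + 2 × 1.34 = 6.96
α (item deleted) = (4/3)·(1 − 4.28/6.96) = 0.513

coefficient alpha = 0.513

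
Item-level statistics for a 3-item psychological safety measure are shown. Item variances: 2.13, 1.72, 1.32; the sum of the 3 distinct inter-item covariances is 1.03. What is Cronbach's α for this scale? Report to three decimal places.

α = 0.427

ΣVar(i) = 2.13 + 1.72 + 1.32 = 5.17
Sum of distinct covariances = 1.03
σ²_T = ΣVar(i) + 2·Σcov = 5.17 + 2 × 1.03 = 7.23
α = (3/2)·(1 − 5.17/7.23) = 0.427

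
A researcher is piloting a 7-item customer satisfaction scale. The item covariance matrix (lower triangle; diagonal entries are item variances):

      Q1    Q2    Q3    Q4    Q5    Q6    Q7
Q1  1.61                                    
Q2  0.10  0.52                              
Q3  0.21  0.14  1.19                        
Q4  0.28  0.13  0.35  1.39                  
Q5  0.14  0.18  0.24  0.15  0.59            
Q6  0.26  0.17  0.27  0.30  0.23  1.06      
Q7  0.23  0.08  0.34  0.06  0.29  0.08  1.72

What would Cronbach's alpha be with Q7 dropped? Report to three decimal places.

Remaining items: Q1, Q2, Q3, Q4, Q5, Q6 (k = 6).
sum of item variances = 1.61 + 0.52 + 1.19 + 1.39 + 0.59 + 1.06 = 6.36
σ²_T = 6.36 + 2 × 3.15 = 12.66
α (item deleted) = (6/5)·(1 − 6.36/12.66) = 0.597

α = 0.597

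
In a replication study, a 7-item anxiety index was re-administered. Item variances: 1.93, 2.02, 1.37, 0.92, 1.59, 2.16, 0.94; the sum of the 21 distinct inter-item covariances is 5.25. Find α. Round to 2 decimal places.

α = 0.57

Σσ²ᵢ = 1.93 + 2.02 + 1.37 + 0.92 + 1.59 + 2.16 + 0.94 = 10.93
Sum of distinct covariances = 5.25
Var(T) = Σσ²ᵢ + 2·Σcov = 10.93 + 2 × 5.25 = 21.43
α = (7/6)·(1 − 10.93/21.43) = 0.57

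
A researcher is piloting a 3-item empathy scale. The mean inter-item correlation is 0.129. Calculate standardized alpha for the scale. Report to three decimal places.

standardized alpha = 0.308

Standardized α = k·r̄ / (1 + (k−1)·r̄) = 3 × 0.129 / (1 + 2 × 0.129)
  = 0.3870 / 1.2580 = 0.308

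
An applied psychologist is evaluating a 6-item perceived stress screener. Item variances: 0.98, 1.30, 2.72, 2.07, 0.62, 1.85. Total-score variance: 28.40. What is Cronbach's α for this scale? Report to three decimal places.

Cronbach's α = 0.797

ΣVar(i) = 0.98 + 1.30 + 2.72 + 2.07 + 0.62 + 1.85 = 9.54
α = (k/(k−1))·(1 − ΣVar(i)/σ²_T) = (6/5)·(1 − 9.54/28.40) = 0.797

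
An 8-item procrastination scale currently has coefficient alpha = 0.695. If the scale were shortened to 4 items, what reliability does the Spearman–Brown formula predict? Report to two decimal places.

Length factor m = 4/8 = 0.5000
α' = m·α / (1 − (1−m)·α)
   = 4/8 × 0.695 / (1 − (1 − 4/8) × 0.695)
   = 0.3475 / 0.6525 = 0.53

predicted reliability = 0.53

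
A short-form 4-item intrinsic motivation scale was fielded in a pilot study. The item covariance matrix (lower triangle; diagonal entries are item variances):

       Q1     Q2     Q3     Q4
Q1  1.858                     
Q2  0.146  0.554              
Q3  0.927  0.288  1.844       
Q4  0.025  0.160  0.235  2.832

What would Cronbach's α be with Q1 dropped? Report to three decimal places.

Remaining items: Q2, Q3, Q4 (k = 3).
Σσ²ᵢ = 0.554 + 1.844 + 2.832 = 5.230
Var(T) = 5.230 + 2 × 0.683 = 6.596
α (item deleted) = (3/2)·(1 − 5.230/6.596) = 0.311

Cronbach's α = 0.311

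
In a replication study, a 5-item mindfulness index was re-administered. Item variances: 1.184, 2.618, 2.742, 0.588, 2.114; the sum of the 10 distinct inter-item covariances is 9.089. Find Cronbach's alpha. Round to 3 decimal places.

Cronbach's alpha = 0.829

ΣVar(i) = 1.184 + 2.618 + 2.742 + 0.588 + 2.114 = 9.246
Sum of distinct covariances = 9.089
σ²_total = ΣVar(i) + 2·Σcov = 9.246 + 2 × 9.089 = 27.424
α = (5/4)·(1 − 9.246/27.424) = 0.829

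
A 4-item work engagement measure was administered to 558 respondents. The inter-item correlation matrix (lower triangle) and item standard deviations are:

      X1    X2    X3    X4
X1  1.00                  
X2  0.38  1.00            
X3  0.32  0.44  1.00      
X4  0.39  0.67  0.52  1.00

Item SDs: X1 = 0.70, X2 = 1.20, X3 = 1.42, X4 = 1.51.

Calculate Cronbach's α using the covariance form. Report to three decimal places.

Σσ²ᵢ = 0.70² + 1.20² + 1.42² + 1.51² = 6.2265
Covariances σ_ij = r_ij · s_i · s_j:
  σ(X1,X2) = 0.38 × 0.70 × 1.20 = 0.3192
  σ(X1,X3) = 0.32 × 0.70 × 1.42 = 0.3181
  σ(X1,X4) = 0.39 × 0.70 × 1.51 = 0.4122
  σ(X2,X3) = 0.44 × 1.20 × 1.42 = 0.7498
  σ(X2,X4) = 0.67 × 1.20 × 1.51 = 1.2140
  σ(X3,X4) = 0.52 × 1.42 × 1.51 = 1.1150
σ²_T = Σσ²ᵢ + 2·Σσ_ij = 6.2265 + 2 × 4.1283 = 14.4831
α = (4/3)·(1 − 6.2265/14.4831) = 0.760

α = 0.760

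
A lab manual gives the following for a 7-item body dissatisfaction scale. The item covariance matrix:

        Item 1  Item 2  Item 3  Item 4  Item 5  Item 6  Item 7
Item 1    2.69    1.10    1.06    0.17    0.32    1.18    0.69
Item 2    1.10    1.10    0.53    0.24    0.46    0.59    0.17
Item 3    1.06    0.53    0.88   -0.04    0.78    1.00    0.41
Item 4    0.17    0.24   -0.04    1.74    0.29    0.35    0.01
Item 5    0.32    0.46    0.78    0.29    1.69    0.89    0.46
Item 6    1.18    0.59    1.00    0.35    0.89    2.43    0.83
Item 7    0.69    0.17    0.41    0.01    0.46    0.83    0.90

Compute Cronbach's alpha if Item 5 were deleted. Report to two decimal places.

Remaining items: Item 1, Item 2, Item 3, Item 4, Item 6, Item 7 (k = 6).
Σσᵢ² = 2.69 + 1.10 + 0.88 + 1.74 + 2.43 + 0.90 = 9.74
Var(T) = 9.74 + 2 × 8.29 = 26.32
α (item deleted) = (6/5)·(1 − 9.74/26.32) = 0.76

Cronbach's alpha = 0.76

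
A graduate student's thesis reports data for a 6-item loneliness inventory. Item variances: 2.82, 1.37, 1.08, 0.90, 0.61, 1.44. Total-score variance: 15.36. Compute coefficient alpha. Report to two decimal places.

sum of item variances = 2.82 + 1.37 + 1.08 + 0.90 + 0.61 + 1.44 = 8.22
α = (k/(k−1))·(1 − sum of item variances/σ²_T) = (6/5)·(1 − 8.22/15.36) = 0.56

coefficient alpha = 0.56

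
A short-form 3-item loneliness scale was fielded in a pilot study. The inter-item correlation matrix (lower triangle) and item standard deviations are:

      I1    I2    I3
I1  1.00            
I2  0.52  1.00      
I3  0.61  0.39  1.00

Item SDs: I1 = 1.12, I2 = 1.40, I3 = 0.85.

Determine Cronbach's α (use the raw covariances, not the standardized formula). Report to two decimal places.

Σσ²ᵢ = 1.12² + 1.40² + 0.85² = 3.9369
Covariances σ_ij = r_ij · s_i · s_j:
  σ(I1,I2) = 0.52 × 1.12 × 1.40 = 0.8154
  σ(I1,I3) = 0.61 × 1.12 × 0.85 = 0.5807
  σ(I2,I3) = 0.39 × 1.40 × 0.85 = 0.4641
σ²_T = Σσ²ᵢ + 2·Σσ_ij = 3.9369 + 2 × 1.8602 = 7.6573
α = (3/2)·(1 − 3.9369/7.6573) = 0.73

α = 0.73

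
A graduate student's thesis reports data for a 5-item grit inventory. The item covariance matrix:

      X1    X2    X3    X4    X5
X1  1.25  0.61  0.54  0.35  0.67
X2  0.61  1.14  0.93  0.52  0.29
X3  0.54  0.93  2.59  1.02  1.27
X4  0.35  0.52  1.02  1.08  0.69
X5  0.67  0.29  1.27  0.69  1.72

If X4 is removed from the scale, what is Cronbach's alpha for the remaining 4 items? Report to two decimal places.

Cronbach's alpha = 0.75

Remaining items: X1, X2, X3, X5 (k = 4).
sum of item variances = 1.25 + 1.14 + 2.59 + 1.72 = 6.70
total variance = 6.70 + 2 × 4.31 = 15.32
α (item deleted) = (4/3)·(1 − 6.70/15.32) = 0.75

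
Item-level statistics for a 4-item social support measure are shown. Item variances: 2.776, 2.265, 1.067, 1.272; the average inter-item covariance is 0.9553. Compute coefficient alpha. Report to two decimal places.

coefficient alpha = 0.81

ΣVar(i) = 2.776 + 2.265 + 1.067 + 1.272 = 7.380
Sum of the 6 distinct covariances = 6 × 0.9553 = 5.7318
total variance = ΣVar(i) + 2·Σcov = 7.380 + 2 × 5.7318 = 18.8436
α = (4/3)·(1 − 7.380/18.8436) = 0.81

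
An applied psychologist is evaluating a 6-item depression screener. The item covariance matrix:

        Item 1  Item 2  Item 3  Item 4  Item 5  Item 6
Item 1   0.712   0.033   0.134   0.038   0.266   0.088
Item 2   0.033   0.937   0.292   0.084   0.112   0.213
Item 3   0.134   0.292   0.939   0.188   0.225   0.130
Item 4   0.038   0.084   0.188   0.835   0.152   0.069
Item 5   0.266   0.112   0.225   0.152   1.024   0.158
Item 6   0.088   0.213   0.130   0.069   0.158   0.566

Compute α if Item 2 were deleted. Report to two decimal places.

α = 0.52

Remaining items: Item 1, Item 3, Item 4, Item 5, Item 6 (k = 5).
Σσ²ᵢ = 0.712 + 0.939 + 0.835 + 1.024 + 0.566 = 4.076
σ²_total = 4.076 + 2 × 1.448 = 6.972
α (item deleted) = (5/4)·(1 − 4.076/6.972) = 0.52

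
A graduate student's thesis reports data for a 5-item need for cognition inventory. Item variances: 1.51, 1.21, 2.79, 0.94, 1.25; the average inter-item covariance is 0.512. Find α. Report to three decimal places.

Σσᵢ² = 1.51 + 1.21 + 2.79 + 0.94 + 1.25 = 7.70
Sum of the 10 distinct covariances = 10 × 0.512 = 5.120
σ²_total = Σσᵢ² + 2·Σcov = 7.70 + 2 × 5.120 = 17.940
α = (5/4)·(1 − 7.70/17.940) = 0.713

α = 0.713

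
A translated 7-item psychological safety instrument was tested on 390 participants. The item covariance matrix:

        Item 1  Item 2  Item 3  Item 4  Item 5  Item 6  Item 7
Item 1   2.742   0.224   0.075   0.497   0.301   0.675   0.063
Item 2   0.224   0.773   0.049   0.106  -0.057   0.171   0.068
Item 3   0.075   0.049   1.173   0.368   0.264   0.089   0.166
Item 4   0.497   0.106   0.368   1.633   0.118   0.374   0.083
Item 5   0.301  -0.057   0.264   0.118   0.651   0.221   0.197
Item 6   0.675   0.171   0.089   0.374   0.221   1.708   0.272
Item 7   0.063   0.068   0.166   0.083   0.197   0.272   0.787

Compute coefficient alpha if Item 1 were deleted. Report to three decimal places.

Remaining items: Item 2, Item 3, Item 4, Item 5, Item 6, Item 7 (k = 6).
Σσ²ᵢ = 0.773 + 1.173 + 1.633 + 0.651 + 1.708 + 0.787 = 6.725
Var(T) = 6.725 + 2 × 2.489 = 11.703
α (item deleted) = (6/5)·(1 − 6.725/11.703) = 0.510

α = 0.510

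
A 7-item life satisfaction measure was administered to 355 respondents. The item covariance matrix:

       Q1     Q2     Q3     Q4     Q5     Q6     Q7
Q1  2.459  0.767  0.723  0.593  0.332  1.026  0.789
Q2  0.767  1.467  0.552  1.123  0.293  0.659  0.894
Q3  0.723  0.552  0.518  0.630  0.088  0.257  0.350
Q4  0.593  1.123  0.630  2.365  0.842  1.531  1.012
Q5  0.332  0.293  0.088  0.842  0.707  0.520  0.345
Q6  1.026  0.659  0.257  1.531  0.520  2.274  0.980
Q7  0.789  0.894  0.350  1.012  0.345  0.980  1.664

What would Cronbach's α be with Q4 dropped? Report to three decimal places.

Remaining items: Q1, Q2, Q3, Q5, Q6, Q7 (k = 6).
ΣVar(i) = 2.459 + 1.467 + 0.518 + 0.707 + 2.274 + 1.664 = 9.089
total variance = 9.089 + 2 × 8.575 = 26.239
α (item deleted) = (6/5)·(1 − 9.089/26.239) = 0.784

Cronbach's α = 0.784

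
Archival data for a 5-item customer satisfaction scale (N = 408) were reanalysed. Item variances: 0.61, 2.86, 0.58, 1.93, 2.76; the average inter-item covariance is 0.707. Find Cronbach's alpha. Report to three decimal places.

sum of item variances = 0.61 + 2.86 + 0.58 + 1.93 + 2.76 = 8.74
Sum of the 10 distinct covariances = 10 × 0.707 = 7.070
σ²_T = sum of item variances + 2·Σcov = 8.74 + 2 × 7.070 = 22.880
α = (5/4)·(1 − 8.74/22.880) = 0.773

α = 0.773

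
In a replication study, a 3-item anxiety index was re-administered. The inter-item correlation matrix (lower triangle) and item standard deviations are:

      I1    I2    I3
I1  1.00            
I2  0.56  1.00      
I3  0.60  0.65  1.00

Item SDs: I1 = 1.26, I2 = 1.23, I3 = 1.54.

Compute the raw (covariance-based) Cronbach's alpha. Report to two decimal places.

Σσ²ᵢ = 1.26² + 1.23² + 1.54² = 5.4721
Covariances σ_ij = r_ij · s_i · s_j:
  σ(I1,I2) = 0.56 × 1.26 × 1.23 = 0.8679
  σ(I1,I3) = 0.60 × 1.26 × 1.54 = 1.1642
  σ(I2,I3) = 0.65 × 1.23 × 1.54 = 1.2312
σ²_T = Σσ²ᵢ + 2·Σσ_ij = 5.4721 + 2 × 3.2633 = 11.9987
α = (3/2)·(1 − 5.4721/11.9987) = 0.82

Cronbach's alpha = 0.82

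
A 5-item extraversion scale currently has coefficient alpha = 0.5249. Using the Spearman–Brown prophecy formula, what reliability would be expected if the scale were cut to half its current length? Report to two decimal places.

Length factor m = 1/2
α' = m·α / (1 − (1−m)·α)
   = 1/2 × 0.5249 / (1 − (1 − 1/2) × 0.5249)
   = 0.2625 / 0.7375 = 0.36

predicted reliability = 0.36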